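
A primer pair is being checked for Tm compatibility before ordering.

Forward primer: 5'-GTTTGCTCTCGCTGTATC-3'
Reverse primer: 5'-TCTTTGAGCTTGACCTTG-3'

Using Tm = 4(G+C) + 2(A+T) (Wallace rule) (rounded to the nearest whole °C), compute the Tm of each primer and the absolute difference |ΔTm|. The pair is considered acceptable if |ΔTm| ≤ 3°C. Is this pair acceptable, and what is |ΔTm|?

|ΔTm| = 2°C; the pair is acceptable.

Forward: A=1 T=8 G=4 C=5 → Tm = 2·9 + 4·9 = 54°C.
Reverse: A=2 T=8 G=4 C=4 → Tm = 2·10 + 4·8 = 52°C.
|ΔTm| = |54 − 52| = 2°C, ≤ 3°C.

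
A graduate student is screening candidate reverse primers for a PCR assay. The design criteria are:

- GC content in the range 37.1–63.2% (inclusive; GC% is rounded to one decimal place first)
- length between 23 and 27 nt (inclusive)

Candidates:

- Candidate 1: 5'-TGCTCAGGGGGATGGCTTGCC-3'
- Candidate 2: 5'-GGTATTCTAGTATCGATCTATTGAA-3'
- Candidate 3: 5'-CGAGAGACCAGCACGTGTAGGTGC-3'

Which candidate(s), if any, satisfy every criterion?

Candidate 1 (21 nt, A=2 T=5 G=9 C=5): GC 14/21 = 66.7%, outside 37.1–63.2% ✗; length 21, outside 23–27 ✗ — fails.
Candidate 2 (25 nt, A=7 T=10 G=5 C=3): GC 8/25 = 32.0%, outside 37.1–63.2% ✗; length 25 ✓ — fails.
Candidate 3 (24 nt, A=6 T=3 G=9 C=6): GC 15/24 = 62.5% ✓; length 24 ✓ — passes.

Candidate 3 only.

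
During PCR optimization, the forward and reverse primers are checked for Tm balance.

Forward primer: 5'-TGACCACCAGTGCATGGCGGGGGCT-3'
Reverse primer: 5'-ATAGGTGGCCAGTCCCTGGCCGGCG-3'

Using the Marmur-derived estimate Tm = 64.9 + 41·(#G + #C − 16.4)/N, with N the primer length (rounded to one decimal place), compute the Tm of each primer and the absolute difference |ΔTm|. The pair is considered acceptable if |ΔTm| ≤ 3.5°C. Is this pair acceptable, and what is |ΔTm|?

Forward: G+C = 17, N = 25 → Tm = 64.9 + 41·(17 − 16.4)/25 = 65.9°C.
Reverse: G+C = 18, N = 25 → Tm = 64.9 + 41·(18 − 16.4)/25 = 67.5°C.
|ΔTm| = |65.9 − 67.5| = 1.6°C, ≤ 3.5°C.

|ΔTm| = 1.6°C; the pair is acceptable.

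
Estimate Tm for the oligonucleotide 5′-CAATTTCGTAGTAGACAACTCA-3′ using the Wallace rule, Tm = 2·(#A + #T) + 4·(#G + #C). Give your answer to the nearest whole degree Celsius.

Base counts: A=8, T=6, G=3, C=5 (length 22).
Tm = 2·(8+6) + 4·(3+5) = 2·14 + 4·8 = 28 + 32 = 60°C.

60°C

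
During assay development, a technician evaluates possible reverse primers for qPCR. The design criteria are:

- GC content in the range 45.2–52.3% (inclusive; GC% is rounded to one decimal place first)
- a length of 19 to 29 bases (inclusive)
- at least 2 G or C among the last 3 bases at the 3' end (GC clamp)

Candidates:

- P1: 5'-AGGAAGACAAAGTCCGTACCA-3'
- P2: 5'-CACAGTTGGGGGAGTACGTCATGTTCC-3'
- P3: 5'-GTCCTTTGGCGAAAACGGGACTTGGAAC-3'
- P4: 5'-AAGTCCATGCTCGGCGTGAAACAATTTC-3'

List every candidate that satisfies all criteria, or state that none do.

P1 only.

P1 (21 nt, A=9 T=2 G=5 C=5): GC 10/21 = 47.6% ✓; length 21 ✓; 3' end CCA has 2 G/C ✓ — passes.
P2 (27 nt, A=5 T=7 G=9 C=6): GC 15/27 = 55.6%, outside 45.2–52.3% ✗; length 27 ✓; 3' end TCC has 2 G/C ✓ — fails.
P3 (28 nt, A=7 T=6 G=9 C=6): GC 15/28 = 53.6%, outside 45.2–52.3% ✗; length 28 ✓; 3' end AAC has 1 G/C, need ≥2 ✗ — fails.
P4 (28 nt, A=8 T=7 G=6 C=7): GC 13/28 = 46.4% ✓; length 28 ✓; 3' end TTC has 1 G/C, need ≥2 ✗ — fails.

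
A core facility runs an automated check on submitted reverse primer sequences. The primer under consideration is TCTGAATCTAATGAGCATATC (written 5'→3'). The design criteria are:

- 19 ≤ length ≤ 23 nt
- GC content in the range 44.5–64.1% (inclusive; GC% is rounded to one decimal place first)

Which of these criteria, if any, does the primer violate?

Base counts: A=7, T=7, G=3, C=4 (length 21).
length: length 21 ✓
GC content: GC 7/21 = 33.3%, outside 44.5–64.1% ✗

Fails: GC content.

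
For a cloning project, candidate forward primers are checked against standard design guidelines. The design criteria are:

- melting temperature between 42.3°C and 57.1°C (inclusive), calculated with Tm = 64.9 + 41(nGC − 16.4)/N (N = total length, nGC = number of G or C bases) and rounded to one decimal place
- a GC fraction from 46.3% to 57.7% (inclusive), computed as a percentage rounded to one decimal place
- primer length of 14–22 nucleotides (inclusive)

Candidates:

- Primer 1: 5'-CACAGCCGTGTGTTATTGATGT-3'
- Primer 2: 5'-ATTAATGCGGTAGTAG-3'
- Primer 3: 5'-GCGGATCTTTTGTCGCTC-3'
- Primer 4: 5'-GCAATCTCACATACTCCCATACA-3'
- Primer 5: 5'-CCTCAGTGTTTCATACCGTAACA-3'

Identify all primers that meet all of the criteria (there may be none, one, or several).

Primer 1 (22 nt, A=4 T=8 G=6 C=4): Tm = 64.9 + 41·(10 − 16.4)/22 = 53.0°C ✓; GC 10/22 = 45.5%, outside 46.3–57.7% ✗; length 22 ✓ — fails.
Primer 2 (16 nt, A=5 T=5 G=5 C=1): Tm = 64.9 + 41·(6 − 16.4)/16 = 38.3°C, outside 42.3–57.1°C ✗; GC 6/16 = 37.5%, outside 46.3–57.7% ✗; length 16 ✓ — fails.
Primer 3 (18 nt, A=1 T=7 G=5 C=5): Tm = 64.9 + 41·(10 − 16.4)/18 = 50.3°C ✓; GC 10/18 = 55.6% ✓; length 18 ✓ — passes.
Primer 4 (23 nt, A=8 T=5 G=1 C=9): Tm = 64.9 + 41·(10 − 16.4)/23 = 53.5°C ✓; GC 10/23 = 43.5%, outside 46.3–57.7% ✗; length 23, outside 14–22 ✗ — fails.
Primer 5 (23 nt, A=6 T=7 G=3 C=7): Tm = 64.9 + 41·(10 − 16.4)/23 = 53.5°C ✓; GC 10/23 = 43.5%, outside 46.3–57.7% ✗; length 23, outside 14–22 ✗ — fails.

Primer 3 only.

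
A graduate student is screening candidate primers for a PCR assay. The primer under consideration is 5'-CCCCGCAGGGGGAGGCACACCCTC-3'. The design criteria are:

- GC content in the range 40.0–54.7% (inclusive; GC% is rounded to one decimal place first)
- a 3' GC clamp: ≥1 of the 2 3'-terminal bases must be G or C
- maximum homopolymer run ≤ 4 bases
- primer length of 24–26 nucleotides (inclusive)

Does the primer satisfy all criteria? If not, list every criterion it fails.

Fails: GC content, homopolymer run.

Base counts: A=4, T=1, G=8, C=11 (length 24).
GC content: GC 19/24 = 79.2%, outside 40.0–54.7% ✗
GC clamp: 3' end TC has 1 G/C ✓
homopolymer run: longest run = 5, exceeds 4 ✗
length: length 24 ✓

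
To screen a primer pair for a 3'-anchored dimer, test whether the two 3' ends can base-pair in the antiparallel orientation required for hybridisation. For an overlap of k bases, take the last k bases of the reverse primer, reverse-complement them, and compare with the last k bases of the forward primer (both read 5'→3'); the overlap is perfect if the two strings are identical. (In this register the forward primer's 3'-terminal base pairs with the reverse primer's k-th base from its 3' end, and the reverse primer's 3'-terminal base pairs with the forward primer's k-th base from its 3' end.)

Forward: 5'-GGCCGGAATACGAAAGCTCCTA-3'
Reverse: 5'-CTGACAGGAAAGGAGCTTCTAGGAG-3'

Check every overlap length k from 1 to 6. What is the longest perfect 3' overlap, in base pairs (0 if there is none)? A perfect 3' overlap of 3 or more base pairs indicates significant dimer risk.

Last 6 bases (5'→3') — forward …CTCCTA, reverse …TAGGAG.
Reverse complement of the reverse primer's last 6 bases: CTCCTA; its first k bases are the reverse complement of the reverse primer's last k bases, so a perfect k-base overlap needs the forward primer's last k bases to equal them.
Comparing (forward last k vs required): k=1: A vs C ✗; k=2: TA vs CT ✗; k=3: CTA vs CTC ✗; k=4: CCTA vs CTCC ✗; k=5: TCCTA vs CTCCT ✗; k=6: CTCCTA vs CTCCTA ✓.
Only k = 6 is perfect, so the longest perfect 3' overlap is 6.

Longest perfect overlap: 6 complementary base pairs; significant dimer risk (threshold 3).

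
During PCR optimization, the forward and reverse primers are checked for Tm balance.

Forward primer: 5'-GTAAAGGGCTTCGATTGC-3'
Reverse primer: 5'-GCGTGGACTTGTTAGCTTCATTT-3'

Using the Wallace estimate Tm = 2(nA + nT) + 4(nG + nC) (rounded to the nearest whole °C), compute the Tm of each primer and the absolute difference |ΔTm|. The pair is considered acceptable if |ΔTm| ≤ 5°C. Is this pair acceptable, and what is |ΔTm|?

|ΔTm| = 12°C; the pair is not acceptable.

Forward: A=4 T=5 G=6 C=3 → Tm = 2·9 + 4·9 = 54°C.
Reverse: A=3 T=10 G=6 C=4 → Tm = 2·13 + 4·10 = 66°C.
|ΔTm| = |54 − 66| = 12°C, > 5°C.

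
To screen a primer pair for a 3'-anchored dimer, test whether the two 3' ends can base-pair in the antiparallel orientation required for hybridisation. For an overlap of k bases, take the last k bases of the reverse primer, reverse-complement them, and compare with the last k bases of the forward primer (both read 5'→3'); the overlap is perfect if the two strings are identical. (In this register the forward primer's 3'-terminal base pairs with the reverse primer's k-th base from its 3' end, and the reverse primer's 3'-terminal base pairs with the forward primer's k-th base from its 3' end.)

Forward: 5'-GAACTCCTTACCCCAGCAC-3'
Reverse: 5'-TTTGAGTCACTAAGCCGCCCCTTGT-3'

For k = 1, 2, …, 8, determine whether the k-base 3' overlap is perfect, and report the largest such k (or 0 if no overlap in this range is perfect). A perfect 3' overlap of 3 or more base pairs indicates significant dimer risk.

Longest perfect overlap: 2 complementary base pairs; below the dimer-risk threshold (threshold 3).

Last 8 bases (5'→3') — forward …CCCAGCAC, reverse …CCCCTTGT.
Reverse complement of the reverse primer's last 8 bases: ACAAGGGG; its first k bases are the reverse complement of the reverse primer's last k bases, so a perfect k-base overlap needs the forward primer's last k bases to equal them.
Comparing (forward last k vs required): k=1: C vs A ✗; k=2: AC vs AC ✓; k=3: CAC vs ACA ✗; k=4: GCAC vs ACAA ✗; k=5: AGCAC vs ACAAG ✗; k=6: CAGCAC vs ACAAGG ✗; k=7: CCAGCAC vs ACAAGGG ✗; k=8: CCCAGCAC vs ACAAGGGG ✗.
Only k = 2 is perfect, so the longest perfect 3' overlap is 2.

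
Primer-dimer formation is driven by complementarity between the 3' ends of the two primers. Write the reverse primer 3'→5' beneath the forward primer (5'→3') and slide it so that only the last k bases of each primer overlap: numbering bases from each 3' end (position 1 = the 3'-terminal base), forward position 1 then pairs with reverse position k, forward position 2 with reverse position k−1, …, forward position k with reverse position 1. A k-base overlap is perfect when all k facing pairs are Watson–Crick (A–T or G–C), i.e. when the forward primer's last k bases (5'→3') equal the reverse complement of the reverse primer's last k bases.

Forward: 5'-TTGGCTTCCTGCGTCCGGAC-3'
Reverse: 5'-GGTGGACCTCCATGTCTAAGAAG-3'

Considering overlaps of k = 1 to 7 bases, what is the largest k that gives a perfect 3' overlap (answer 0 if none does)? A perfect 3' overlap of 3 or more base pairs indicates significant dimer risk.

Longest perfect overlap: 1 complementary base pair; below the dimer-risk threshold (threshold 3).

Last 7 bases (5'→3') — forward …TCCGGAC, reverse …TAAGAAG.
Reverse complement of the reverse primer's last 7 bases: CTTCTTA; its first k bases are the reverse complement of the reverse primer's last k bases, so a perfect k-base overlap needs the forward primer's last k bases to equal them.
Comparing (forward last k vs required): k=1: C vs C ✓; k=2: AC vs CT ✗; k=3: GAC vs CTT ✗; k=4: GGAC vs CTTC ✗; k=5: CGGAC vs CTTCT ✗; k=6: CCGGAC vs CTTCTT ✗; k=7: TCCGGAC vs CTTCTTA ✗.
Only k = 1 is perfect, so the longest perfect 3' overlap is 1.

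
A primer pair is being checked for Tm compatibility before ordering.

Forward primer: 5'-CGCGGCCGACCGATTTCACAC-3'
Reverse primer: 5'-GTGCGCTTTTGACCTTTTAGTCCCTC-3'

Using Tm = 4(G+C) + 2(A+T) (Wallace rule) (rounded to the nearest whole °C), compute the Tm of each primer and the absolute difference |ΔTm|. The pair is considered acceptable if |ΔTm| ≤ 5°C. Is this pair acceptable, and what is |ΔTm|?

Forward: A=4 T=3 G=5 C=9 → Tm = 2·7 + 4·14 = 70°C.
Reverse: A=2 T=11 G=5 C=8 → Tm = 2·13 + 4·13 = 78°C.
|ΔTm| = |70 − 78| = 8°C, > 5°C.

|ΔTm| = 8°C; the pair is not acceptable.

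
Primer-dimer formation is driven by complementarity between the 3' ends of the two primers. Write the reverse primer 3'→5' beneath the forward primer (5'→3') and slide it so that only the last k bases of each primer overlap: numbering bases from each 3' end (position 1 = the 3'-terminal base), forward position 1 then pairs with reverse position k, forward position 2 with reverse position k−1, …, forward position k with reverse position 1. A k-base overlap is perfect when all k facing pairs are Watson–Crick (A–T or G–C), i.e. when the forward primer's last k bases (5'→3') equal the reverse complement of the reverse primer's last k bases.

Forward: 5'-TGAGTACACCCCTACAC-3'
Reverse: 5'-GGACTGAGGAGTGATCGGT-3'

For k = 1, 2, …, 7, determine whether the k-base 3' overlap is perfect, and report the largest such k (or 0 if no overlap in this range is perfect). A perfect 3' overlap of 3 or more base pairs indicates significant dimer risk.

Longest perfect overlap: 2 complementary base pairs; below the dimer-risk threshold (threshold 3).

Last 7 bases (5'→3') — forward …CCTACAC, reverse …GATCGGT.
Reverse complement of the reverse primer's last 7 bases: ACCGATC; its first k bases are the reverse complement of the reverse primer's last k bases, so a perfect k-base overlap needs the forward primer's last k bases to equal them.
Comparing (forward last k vs required): k=1: C vs A ✗; k=2: AC vs AC ✓; k=3: CAC vs ACC ✗; k=4: ACAC vs ACCG ✗; k=5: TACAC vs ACCGA ✗; k=6: CTACAC vs ACCGAT ✗; k=7: CCTACAC vs ACCGATC ✗.
Only k = 2 is perfect, so the longest perfect 3' overlap is 2.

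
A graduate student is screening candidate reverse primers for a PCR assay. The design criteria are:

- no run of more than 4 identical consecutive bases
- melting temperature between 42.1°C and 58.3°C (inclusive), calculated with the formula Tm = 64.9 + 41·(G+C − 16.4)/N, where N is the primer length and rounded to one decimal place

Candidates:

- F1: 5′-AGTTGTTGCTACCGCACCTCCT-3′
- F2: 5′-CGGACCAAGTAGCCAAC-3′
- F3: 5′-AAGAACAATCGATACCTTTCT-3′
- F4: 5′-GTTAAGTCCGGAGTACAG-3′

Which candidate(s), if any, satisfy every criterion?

F1 (22 nt, A=3 T=7 G=4 C=8): longest run = 2 ✓; Tm = 64.9 + 41·(12 − 16.4)/22 = 56.7°C ✓ — passes.
F2 (17 nt, A=6 T=1 G=4 C=6): longest run = 2 ✓; Tm = 64.9 + 41·(10 − 16.4)/17 = 49.5°C ✓ — passes.
F3 (21 nt, A=8 T=6 G=2 C=5): longest run = 3 ✓; Tm = 64.9 + 41·(7 − 16.4)/21 = 46.5°C ✓ — passes.
F4 (18 nt, A=5 T=4 G=6 C=3): longest run = 2 ✓; Tm = 64.9 + 41·(9 − 16.4)/18 = 48.0°C ✓ — passes.

F1, F2, F3 and F4.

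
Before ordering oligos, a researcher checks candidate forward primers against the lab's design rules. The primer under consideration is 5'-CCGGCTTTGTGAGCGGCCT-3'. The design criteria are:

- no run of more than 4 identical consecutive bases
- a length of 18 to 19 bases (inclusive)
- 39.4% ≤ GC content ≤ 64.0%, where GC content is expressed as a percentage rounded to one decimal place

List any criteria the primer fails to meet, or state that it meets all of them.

Base counts: A=1, T=5, G=7, C=6 (length 19).
homopolymer run: longest run = 3 ✓
length: length 19 ✓
GC content: GC 13/19 = 68.4%, outside 39.4–64.0% ✗

Fails: GC content.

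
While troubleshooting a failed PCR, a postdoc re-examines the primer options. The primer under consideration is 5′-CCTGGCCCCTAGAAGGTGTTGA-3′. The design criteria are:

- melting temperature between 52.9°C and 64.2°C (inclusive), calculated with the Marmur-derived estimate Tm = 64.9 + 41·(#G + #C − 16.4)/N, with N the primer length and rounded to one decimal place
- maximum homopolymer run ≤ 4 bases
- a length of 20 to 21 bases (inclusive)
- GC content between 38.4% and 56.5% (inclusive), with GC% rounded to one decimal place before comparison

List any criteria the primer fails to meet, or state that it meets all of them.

Base counts: A=4, T=5, G=7, C=6 (length 22).
Tm: Tm = 64.9 + 41·(13 − 16.4)/22 = 58.6°C ✓
homopolymer run: longest run = 4 ✓
length: length 22, outside 20–21 ✗
GC content: GC 13/22 = 59.1%, outside 38.4–56.5% ✗

Fails: length, GC content.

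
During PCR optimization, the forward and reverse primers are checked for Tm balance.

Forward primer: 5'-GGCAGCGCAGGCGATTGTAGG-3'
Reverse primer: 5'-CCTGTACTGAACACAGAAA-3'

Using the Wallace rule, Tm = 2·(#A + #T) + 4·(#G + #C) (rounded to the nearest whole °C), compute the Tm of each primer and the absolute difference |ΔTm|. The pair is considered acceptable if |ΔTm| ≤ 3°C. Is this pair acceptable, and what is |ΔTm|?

Forward: A=4 T=3 G=10 C=4 → Tm = 2·7 + 4·14 = 70°C.
Reverse: A=8 T=3 G=3 C=5 → Tm = 2·11 + 4·8 = 54°C.
|ΔTm| = |70 − 54| = 16°C, > 3°C.

|ΔTm| = 16°C; the pair is not acceptable.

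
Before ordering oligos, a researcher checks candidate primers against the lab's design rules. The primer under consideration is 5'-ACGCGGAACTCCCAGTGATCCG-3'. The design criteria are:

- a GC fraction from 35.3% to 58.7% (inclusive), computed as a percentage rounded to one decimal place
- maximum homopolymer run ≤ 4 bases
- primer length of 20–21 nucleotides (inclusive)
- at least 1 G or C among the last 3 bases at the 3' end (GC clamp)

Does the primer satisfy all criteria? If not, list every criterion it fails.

Fails: GC content, length.

Base counts: A=5, T=3, G=6, C=8 (length 22).
GC content: GC 14/22 = 63.6%, outside 35.3–58.7% ✗
homopolymer run: longest run = 3 ✓
length: length 22, outside 20–21 ✗
GC clamp: 3' end CCG has 3 G/C ✓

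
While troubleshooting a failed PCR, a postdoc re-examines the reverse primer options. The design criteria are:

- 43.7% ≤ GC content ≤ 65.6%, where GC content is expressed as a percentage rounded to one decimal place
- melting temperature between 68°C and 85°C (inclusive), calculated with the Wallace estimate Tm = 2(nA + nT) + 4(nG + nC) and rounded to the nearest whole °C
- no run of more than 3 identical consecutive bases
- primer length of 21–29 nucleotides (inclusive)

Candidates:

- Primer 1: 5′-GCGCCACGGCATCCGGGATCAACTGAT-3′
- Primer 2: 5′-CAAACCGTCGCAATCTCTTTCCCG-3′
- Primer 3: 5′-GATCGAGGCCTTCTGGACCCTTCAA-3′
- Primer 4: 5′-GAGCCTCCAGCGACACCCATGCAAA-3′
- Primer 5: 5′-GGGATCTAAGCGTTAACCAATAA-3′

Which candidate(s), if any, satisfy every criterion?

Primer 2, Primer 3 and Primer 4.

Primer 1 (27 nt, A=6 T=4 G=8 C=9): GC 17/27 = 63.0% ✓; Tm = 2·10 + 4·17 = 88°C, outside 68–85°C ✗; longest run = 3 ✓; length 27 ✓ — fails.
Primer 2 (24 nt, A=5 T=6 G=3 C=10): GC 13/24 = 54.2% ✓; Tm = 2·11 + 4·13 = 74°C ✓; longest run = 3 ✓; length 24 ✓ — passes.
Primer 3 (25 nt, A=5 T=6 G=6 C=8): GC 14/25 = 56.0% ✓; Tm = 2·11 + 4·14 = 78°C ✓; longest run = 3 ✓; length 25 ✓ — passes.
Primer 4 (25 nt, A=8 T=2 G=5 C=10): GC 15/25 = 60.0% ✓; Tm = 2·10 + 4·15 = 80°C ✓; longest run = 3 ✓; length 25 ✓ — passes.
Primer 5 (23 nt, A=9 T=5 G=5 C=4): GC 9/23 = 39.1%, outside 43.7–65.6% ✗; Tm = 2·14 + 4·9 = 64°C, outside 68–85°C ✗; longest run = 3 ✓; length 23 ✓ — fails.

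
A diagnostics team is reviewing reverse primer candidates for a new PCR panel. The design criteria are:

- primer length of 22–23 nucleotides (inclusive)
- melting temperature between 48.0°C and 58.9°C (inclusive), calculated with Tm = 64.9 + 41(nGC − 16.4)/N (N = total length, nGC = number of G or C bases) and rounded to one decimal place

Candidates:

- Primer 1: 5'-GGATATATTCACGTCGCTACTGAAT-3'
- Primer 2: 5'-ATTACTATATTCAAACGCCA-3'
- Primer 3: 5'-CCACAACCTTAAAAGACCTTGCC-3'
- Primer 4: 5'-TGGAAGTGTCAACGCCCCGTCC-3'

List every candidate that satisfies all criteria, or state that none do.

Primer 1 (25 nt, A=7 T=8 G=5 C=5): length 25, outside 22–23 ✗; Tm = 64.9 + 41·(10 − 16.4)/25 = 54.4°C ✓ — fails.
Primer 2 (20 nt, A=8 T=6 G=1 C=5): length 20, outside 22–23 ✗; Tm = 64.9 + 41·(6 − 16.4)/20 = 43.6°C, outside 48.0–58.9°C ✗ — fails.
Primer 3 (23 nt, A=8 T=4 G=2 C=9): length 23 ✓; Tm = 64.9 + 41·(11 − 16.4)/23 = 55.3°C ✓ — passes.
Primer 4 (22 nt, A=4 T=4 G=6 C=8): length 22 ✓; Tm = 64.9 + 41·(14 − 16.4)/22 = 60.4°C, outside 48.0–58.9°C ✗ — fails.

Primer 3 only.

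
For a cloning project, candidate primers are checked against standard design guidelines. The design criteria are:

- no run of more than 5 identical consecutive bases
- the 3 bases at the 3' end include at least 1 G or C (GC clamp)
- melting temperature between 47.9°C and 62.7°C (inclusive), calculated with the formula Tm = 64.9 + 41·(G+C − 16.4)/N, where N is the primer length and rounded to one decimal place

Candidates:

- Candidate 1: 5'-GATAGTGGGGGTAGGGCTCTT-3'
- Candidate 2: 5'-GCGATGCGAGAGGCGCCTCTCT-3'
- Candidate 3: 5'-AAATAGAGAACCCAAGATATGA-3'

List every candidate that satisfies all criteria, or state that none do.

Candidate 1 and Candidate 2.

Candidate 1 (21 nt, A=3 T=6 G=10 C=2): longest run = 5 ✓; 3' end CTT has 1 G/C ✓; Tm = 64.9 + 41·(12 − 16.4)/21 = 56.3°C ✓ — passes.
Candidate 2 (22 nt, A=3 T=4 G=8 C=7): longest run = 2 ✓; 3' end TCT has 1 G/C ✓; Tm = 64.9 + 41·(15 − 16.4)/22 = 62.3°C ✓ — passes.
Candidate 3 (22 nt, A=12 T=3 G=4 C=3): longest run = 3 ✓; 3' end TGA has 1 G/C ✓; Tm = 64.9 + 41·(7 − 16.4)/22 = 47.4°C, outside 47.9–62.7°C ✗ — fails.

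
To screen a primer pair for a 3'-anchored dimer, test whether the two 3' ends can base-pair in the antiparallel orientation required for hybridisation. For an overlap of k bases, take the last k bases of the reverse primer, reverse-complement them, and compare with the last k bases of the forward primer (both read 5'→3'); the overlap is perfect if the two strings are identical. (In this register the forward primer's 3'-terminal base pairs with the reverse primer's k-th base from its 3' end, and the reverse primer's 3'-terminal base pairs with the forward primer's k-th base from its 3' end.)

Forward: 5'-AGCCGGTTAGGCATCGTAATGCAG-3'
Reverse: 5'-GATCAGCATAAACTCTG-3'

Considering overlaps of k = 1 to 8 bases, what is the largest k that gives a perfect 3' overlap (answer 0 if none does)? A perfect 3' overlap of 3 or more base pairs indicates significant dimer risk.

Last 8 bases (5'→3') — forward …TAATGCAG, reverse …AAACTCTG.
Reverse complement of the reverse primer's last 8 bases: CAGAGTTT; its first k bases are the reverse complement of the reverse primer's last k bases, so a perfect k-base overlap needs the forward primer's last k bases to equal them.
Comparing (forward last k vs required): k=1: G vs C ✗; k=2: AG vs CA ✗; k=3: CAG vs CAG ✓; k=4: GCAG vs CAGA ✗; k=5: TGCAG vs CAGAG ✗; k=6: ATGCAG vs CAGAGT ✗; k=7: AATGCAG vs CAGAGTT ✗; k=8: TAATGCAG vs CAGAGTTT ✗.
Only k = 3 is perfect, so the longest perfect 3' overlap is 3.

Longest perfect overlap: 3 complementary base pairs; significant dimer risk (threshold 3).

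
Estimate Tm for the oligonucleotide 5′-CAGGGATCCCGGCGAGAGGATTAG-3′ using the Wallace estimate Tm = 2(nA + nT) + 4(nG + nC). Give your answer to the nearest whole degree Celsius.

Base counts: A=6, T=3, G=10, C=5 (length 24).
Tm = 2·(6+3) + 4·(10+5) = 2·9 + 4·15 = 18 + 60 = 78°C.

78°C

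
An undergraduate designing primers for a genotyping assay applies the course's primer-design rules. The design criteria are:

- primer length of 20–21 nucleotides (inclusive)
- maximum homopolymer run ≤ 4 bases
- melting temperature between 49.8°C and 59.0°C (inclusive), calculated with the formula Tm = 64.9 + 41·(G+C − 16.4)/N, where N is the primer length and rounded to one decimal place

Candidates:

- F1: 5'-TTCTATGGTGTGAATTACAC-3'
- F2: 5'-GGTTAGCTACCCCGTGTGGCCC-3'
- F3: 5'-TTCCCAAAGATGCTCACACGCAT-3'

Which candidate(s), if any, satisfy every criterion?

None of the candidates satisfy all criteria.

F1 (20 nt, A=5 T=8 G=4 C=3): length 20 ✓; longest run = 2 ✓; Tm = 64.9 + 41·(7 − 16.4)/20 = 45.6°C, outside 49.8–59.0°C ✗ — fails.
F2 (22 nt, A=2 T=5 G=7 C=8): length 22, outside 20–21 ✗; longest run = 4 ✓; Tm = 64.9 + 41·(15 − 16.4)/22 = 62.3°C, outside 49.8–59.0°C ✗ — fails.
F3 (23 nt, A=7 T=5 G=3 C=8): length 23, outside 20–21 ✗; longest run = 3 ✓; Tm = 64.9 + 41·(11 − 16.4)/23 = 55.3°C ✓ — fails.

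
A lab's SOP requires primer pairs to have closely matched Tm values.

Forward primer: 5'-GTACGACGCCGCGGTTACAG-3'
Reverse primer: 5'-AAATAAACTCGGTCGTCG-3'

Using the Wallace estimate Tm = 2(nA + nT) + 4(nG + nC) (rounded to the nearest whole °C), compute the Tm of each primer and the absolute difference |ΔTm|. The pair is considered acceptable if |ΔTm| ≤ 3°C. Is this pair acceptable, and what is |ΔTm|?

|ΔTm| = 14°C; the pair is not acceptable.

Forward: A=4 T=3 G=7 C=6 → Tm = 2·7 + 4·13 = 66°C.
Reverse: A=6 T=4 G=4 C=4 → Tm = 2·10 + 4·8 = 52°C.
|ΔTm| = |66 − 52| = 14°C, > 3°C.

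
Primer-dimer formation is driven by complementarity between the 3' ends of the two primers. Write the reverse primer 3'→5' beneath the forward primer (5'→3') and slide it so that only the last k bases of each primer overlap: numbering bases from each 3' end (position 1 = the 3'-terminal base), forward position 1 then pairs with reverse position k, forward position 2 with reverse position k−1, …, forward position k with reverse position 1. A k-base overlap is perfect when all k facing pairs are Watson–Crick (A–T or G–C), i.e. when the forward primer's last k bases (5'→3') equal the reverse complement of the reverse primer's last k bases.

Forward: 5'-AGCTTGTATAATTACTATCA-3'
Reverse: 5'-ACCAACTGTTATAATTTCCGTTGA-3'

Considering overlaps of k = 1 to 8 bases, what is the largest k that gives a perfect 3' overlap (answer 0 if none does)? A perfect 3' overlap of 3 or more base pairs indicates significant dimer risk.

Longest perfect overlap: 3 complementary base pairs; significant dimer risk (threshold 3).

Last 8 bases (5'→3') — forward …TACTATCA, reverse …TCCGTTGA.
Reverse complement of the reverse primer's last 8 bases: TCAACGGA; its first k bases are the reverse complement of the reverse primer's last k bases, so a perfect k-base overlap needs the forward primer's last k bases to equal them.
Comparing (forward last k vs required): k=1: A vs T ✗; k=2: CA vs TC ✗; k=3: TCA vs TCA ✓; k=4: ATCA vs TCAA ✗; k=5: TATCA vs TCAAC ✗; k=6: CTATCA vs TCAACG ✗; k=7: ACTATCA vs TCAACGG ✗; k=8: TACTATCA vs TCAACGGA ✗.
Only k = 3 is perfect, so the longest perfect 3' overlap is 3.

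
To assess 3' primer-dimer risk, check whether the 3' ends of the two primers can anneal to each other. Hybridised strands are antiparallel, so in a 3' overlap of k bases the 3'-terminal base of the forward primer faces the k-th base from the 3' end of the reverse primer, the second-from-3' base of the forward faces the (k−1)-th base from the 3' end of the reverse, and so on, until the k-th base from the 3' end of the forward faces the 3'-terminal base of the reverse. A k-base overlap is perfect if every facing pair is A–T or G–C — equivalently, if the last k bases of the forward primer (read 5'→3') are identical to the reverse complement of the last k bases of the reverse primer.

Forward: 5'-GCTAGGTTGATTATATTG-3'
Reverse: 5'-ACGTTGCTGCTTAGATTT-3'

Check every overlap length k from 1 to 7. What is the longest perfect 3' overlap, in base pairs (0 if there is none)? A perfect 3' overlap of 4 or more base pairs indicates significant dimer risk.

Longest perfect overlap: 0 complementary base pairs; below the dimer-risk threshold (threshold 4).

Last 7 bases (5'→3') — forward …TATATTG, reverse …TAGATTT.
Reverse complement of the reverse primer's last 7 bases: AAATCTA; its first k bases are the reverse complement of the reverse primer's last k bases, so a perfect k-base overlap needs the forward primer's last k bases to equal them.
Comparing (forward last k vs required): k=1: G vs A ✗; k=2: TG vs AA ✗; k=3: TTG vs AAA ✗; k=4: ATTG vs AAAT ✗; k=5: TATTG vs AAATC ✗; k=6: ATATTG vs AAATCT ✗; k=7: TATATTG vs AAATCTA ✗.
No overlap length from 1 to 7 is perfect, so the longest perfect 3' overlap is 0.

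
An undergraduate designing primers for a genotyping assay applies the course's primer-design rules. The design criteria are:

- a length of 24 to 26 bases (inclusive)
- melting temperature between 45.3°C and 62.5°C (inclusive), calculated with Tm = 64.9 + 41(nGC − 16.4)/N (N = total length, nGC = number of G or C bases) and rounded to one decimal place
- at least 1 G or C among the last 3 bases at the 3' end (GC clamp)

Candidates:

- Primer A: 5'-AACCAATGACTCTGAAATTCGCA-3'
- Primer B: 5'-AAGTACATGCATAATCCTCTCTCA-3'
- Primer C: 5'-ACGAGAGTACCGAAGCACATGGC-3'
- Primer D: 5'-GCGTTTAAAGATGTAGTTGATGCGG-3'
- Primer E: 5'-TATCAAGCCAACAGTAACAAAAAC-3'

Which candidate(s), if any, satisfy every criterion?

Primer B, Primer D and Primer E.

Primer A (23 nt, A=9 T=5 G=3 C=6): length 23, outside 24–26 ✗; Tm = 64.9 + 41·(9 − 16.4)/23 = 51.7°C ✓; 3' end GCA has 2 G/C ✓ — fails.
Primer B (24 nt, A=8 T=7 G=2 C=7): length 24 ✓; Tm = 64.9 + 41·(9 − 16.4)/24 = 52.3°C ✓; 3' end TCA has 1 G/C ✓ — passes.
Primer C (23 nt, A=8 T=2 G=7 C=6): length 23, outside 24–26 ✗; Tm = 64.9 + 41·(13 − 16.4)/23 = 58.8°C ✓; 3' end GGC has 3 G/C ✓ — fails.
Primer D (25 nt, A=6 T=8 G=9 C=2): length 25 ✓; Tm = 64.9 + 41·(11 − 16.4)/25 = 56.0°C ✓; 3' end CGG has 3 G/C ✓ — passes.
Primer E (24 nt, A=13 T=3 G=2 C=6): length 24 ✓; Tm = 64.9 + 41·(8 − 16.4)/24 = 50.6°C ✓; 3' end AAC has 1 G/C ✓ — passes.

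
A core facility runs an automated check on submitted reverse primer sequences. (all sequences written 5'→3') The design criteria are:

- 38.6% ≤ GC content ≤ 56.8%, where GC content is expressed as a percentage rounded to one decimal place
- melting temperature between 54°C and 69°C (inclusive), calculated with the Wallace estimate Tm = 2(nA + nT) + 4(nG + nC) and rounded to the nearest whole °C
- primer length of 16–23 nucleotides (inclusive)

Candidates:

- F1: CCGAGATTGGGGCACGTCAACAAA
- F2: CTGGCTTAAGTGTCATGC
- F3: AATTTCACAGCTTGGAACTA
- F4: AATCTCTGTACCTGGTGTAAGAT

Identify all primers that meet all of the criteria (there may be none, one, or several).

F1 (24 nt, A=8 T=3 G=7 C=6): GC 13/24 = 54.2% ✓; Tm = 2·11 + 4·13 = 74°C, outside 54–69°C ✗; length 24, outside 16–23 ✗ — fails.
F2 (18 nt, A=3 T=6 G=5 C=4): GC 9/18 = 50.0% ✓; Tm = 2·9 + 4·9 = 54°C ✓; length 18 ✓ — passes.
F3 (20 nt, A=7 T=6 G=3 C=4): GC 7/20 = 35.0%, outside 38.6–56.8% ✗; Tm = 2·13 + 4·7 = 54°C ✓; length 20 ✓ — fails.
F4 (23 nt, A=6 T=8 G=5 C=4): GC 9/23 = 39.1% ✓; Tm = 2·14 + 4·9 = 64°C ✓; length 23 ✓ — passes.

F2 and F4.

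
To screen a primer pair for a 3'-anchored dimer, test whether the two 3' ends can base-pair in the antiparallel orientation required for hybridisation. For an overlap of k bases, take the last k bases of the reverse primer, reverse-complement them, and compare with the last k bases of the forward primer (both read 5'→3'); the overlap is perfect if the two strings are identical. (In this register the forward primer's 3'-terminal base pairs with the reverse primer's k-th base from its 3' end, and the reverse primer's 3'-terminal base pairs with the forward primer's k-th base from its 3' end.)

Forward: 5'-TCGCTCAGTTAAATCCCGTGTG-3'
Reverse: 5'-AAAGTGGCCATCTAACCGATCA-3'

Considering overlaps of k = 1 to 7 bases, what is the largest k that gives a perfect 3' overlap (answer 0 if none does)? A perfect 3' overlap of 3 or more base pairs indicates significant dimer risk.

Last 7 bases (5'→3') — forward …CCGTGTG, reverse …CCGATCA.
Reverse complement of the reverse primer's last 7 bases: TGATCGG; its first k bases are the reverse complement of the reverse primer's last k bases, so a perfect k-base overlap needs the forward primer's last k bases to equal them.
Comparing (forward last k vs required): k=1: G vs T ✗; k=2: TG vs TG ✓; k=3: GTG vs TGA ✗; k=4: TGTG vs TGAT ✗; k=5: GTGTG vs TGATC ✗; k=6: CGTGTG vs TGATCG ✗; k=7: CCGTGTG vs TGATCGG ✗.
Only k = 2 is perfect, so the longest perfect 3' overlap is 2.

Longest perfect overlap: 2 complementary base pairs; below the dimer-risk threshold (threshold 3).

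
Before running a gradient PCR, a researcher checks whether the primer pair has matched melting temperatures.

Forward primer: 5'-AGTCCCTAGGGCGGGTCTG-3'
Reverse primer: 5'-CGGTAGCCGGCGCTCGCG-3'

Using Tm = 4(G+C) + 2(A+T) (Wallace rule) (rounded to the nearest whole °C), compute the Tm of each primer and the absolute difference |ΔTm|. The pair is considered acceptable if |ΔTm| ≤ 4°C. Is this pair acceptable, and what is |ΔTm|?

Forward: A=2 T=4 G=8 C=5 → Tm = 2·6 + 4·13 = 64°C.
Reverse: A=1 T=2 G=8 C=7 → Tm = 2·3 + 4·15 = 66°C.
|ΔTm| = |64 − 66| = 2°C, ≤ 4°C.

|ΔTm| = 2°C; the pair is acceptable.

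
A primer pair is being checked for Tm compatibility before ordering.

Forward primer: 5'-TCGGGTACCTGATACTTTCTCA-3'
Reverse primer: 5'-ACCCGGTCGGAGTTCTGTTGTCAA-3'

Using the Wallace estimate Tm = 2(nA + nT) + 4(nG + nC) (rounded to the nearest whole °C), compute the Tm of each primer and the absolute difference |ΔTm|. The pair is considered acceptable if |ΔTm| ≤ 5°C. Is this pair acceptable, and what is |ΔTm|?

Forward: A=4 T=8 G=4 C=6 → Tm = 2·12 + 4·10 = 64°C.
Reverse: A=4 T=7 G=7 C=6 → Tm = 2·11 + 4·13 = 74°C.
|ΔTm| = |64 − 74| = 10°C, > 5°C.

|ΔTm| = 10°C; the pair is not acceptable.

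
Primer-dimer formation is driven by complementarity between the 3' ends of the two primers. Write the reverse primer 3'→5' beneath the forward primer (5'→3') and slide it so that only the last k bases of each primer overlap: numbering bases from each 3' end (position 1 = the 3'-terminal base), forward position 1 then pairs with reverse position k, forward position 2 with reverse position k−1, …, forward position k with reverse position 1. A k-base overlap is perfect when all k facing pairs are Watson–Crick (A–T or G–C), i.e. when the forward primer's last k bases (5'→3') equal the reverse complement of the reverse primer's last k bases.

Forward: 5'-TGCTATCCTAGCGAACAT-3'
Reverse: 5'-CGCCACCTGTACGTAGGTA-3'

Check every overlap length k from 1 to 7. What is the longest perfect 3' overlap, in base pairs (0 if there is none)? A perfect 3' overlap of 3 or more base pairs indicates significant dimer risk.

Last 7 bases (5'→3') — forward …CGAACAT, reverse …GTAGGTA.
Reverse complement of the reverse primer's last 7 bases: TACCTAC; its first k bases are the reverse complement of the reverse primer's last k bases, so a perfect k-base overlap needs the forward primer's last k bases to equal them.
Comparing (forward last k vs required): k=1: T vs T ✓; k=2: AT vs TA ✗; k=3: CAT vs TAC ✗; k=4: ACAT vs TACC ✗; k=5: AACAT vs TACCT ✗; k=6: GAACAT vs TACCTA ✗; k=7: CGAACAT vs TACCTAC ✗.
Only k = 1 is perfect, so the longest perfect 3' overlap is 1.

Longest perfect overlap: 1 complementary base pair; below the dimer-risk threshold (threshold 3).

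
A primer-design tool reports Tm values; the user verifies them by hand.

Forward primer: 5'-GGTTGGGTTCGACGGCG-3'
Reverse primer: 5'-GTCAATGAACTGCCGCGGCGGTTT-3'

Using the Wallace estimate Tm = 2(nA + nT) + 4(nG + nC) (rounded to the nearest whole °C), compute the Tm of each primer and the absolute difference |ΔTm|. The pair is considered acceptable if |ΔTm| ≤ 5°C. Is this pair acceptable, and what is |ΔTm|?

Forward: A=1 T=4 G=9 C=3 → Tm = 2·5 + 4·12 = 58°C.
Reverse: A=4 T=6 G=8 C=6 → Tm = 2·10 + 4·14 = 76°C.
|ΔTm| = |58 − 76| = 18°C, > 5°C.

|ΔTm| = 18°C; the pair is not acceptable.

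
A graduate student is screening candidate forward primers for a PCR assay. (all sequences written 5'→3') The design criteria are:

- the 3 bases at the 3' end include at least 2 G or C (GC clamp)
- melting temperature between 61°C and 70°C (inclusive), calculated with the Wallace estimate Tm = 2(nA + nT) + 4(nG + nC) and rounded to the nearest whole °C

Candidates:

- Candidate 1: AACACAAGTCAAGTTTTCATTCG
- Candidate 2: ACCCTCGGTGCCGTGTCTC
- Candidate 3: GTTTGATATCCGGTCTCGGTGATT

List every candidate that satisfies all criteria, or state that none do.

Candidate 1 (23 nt, A=8 T=7 G=3 C=5): 3' end TCG has 2 G/C ✓; Tm = 2·15 + 4·8 = 62°C ✓ — passes.
Candidate 2 (19 nt, A=1 T=5 G=5 C=8): 3' end CTC has 2 G/C ✓; Tm = 2·6 + 4·13 = 64°C ✓ — passes.
Candidate 3 (24 nt, A=3 T=10 G=7 C=4): 3' end ATT has 0 G/C, need ≥2 ✗; Tm = 2·13 + 4·11 = 70°C ✓ — fails.

Candidate 1 and Candidate 2.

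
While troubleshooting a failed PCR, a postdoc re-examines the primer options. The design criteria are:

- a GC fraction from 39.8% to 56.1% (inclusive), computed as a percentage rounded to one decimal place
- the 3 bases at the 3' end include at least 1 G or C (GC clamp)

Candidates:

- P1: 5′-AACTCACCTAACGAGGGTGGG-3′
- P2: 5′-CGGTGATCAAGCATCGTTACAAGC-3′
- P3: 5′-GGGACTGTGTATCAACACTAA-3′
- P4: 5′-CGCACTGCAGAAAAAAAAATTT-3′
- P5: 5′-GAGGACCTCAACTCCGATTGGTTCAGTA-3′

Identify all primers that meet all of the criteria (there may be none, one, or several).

P1 (21 nt, A=6 T=3 G=7 C=5): GC 12/21 = 57.1%, outside 39.8–56.1% ✗; 3' end GGG has 3 G/C ✓ — fails.
P2 (24 nt, A=7 T=5 G=6 C=6): GC 12/24 = 50.0% ✓; 3' end AGC has 2 G/C ✓ — passes.
P3 (21 nt, A=7 T=5 G=5 C=4): GC 9/21 = 42.9% ✓; 3' end TAA has 0 G/C, need ≥1 ✗ — fails.
P4 (22 nt, A=11 T=4 G=3 C=4): GC 7/22 = 31.8%, outside 39.8–56.1% ✗; 3' end TTT has 0 G/C, need ≥1 ✗ — fails.
P5 (28 nt, A=7 T=7 G=7 C=7): GC 14/28 = 50.0% ✓; 3' end GTA has 1 G/C ✓ — passes.

P2 and P5.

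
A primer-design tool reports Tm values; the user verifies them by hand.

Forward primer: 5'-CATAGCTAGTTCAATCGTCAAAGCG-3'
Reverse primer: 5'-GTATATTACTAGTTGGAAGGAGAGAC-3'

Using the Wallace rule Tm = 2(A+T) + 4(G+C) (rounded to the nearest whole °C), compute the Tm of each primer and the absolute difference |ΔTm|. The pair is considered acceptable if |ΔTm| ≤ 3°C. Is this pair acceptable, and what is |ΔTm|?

|ΔTm| = 0°C; the pair is acceptable.

Forward: A=8 T=6 G=5 C=6 → Tm = 2·14 + 4·11 = 72°C.
Reverse: A=9 T=7 G=8 C=2 → Tm = 2·16 + 4·10 = 72°C.
|ΔTm| = |72 − 72| = 0°C, ≤ 3°C.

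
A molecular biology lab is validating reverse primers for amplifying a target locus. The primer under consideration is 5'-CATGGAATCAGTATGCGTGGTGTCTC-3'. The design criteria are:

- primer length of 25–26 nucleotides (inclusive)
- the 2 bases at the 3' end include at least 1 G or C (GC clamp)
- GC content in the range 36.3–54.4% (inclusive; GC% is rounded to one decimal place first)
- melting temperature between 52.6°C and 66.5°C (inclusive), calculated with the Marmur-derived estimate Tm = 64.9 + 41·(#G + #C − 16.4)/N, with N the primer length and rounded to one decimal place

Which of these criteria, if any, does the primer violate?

Meets all criteria.

Base counts: A=5, T=8, G=8, C=5 (length 26).
length: length 26 ✓
GC clamp: 3' end TC has 1 G/C ✓
GC content: GC 13/26 = 50.0% ✓
Tm: Tm = 64.9 + 41·(13 − 16.4)/26 = 59.5°C ✓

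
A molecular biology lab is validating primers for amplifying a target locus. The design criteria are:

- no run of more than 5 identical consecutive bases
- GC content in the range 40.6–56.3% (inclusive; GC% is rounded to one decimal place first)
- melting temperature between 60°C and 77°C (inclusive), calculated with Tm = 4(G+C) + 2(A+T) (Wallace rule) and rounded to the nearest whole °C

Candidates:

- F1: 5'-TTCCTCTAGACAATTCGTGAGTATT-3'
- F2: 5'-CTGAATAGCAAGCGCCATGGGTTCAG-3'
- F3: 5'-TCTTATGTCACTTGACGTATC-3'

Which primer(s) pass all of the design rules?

F1 (25 nt, A=6 T=10 G=4 C=5): longest run = 2 ✓; GC 9/25 = 36.0%, outside 40.6–56.3% ✗; Tm = 2·16 + 4·9 = 68°C ✓ — fails.
F2 (26 nt, A=7 T=5 G=8 C=6): longest run = 3 ✓; GC 14/26 = 53.8% ✓; Tm = 2·12 + 4·14 = 80°C, outside 60–77°C ✗ — fails.
F3 (21 nt, A=4 T=9 G=3 C=5): longest run = 2 ✓; GC 8/21 = 38.1%, outside 40.6–56.3% ✗; Tm = 2·13 + 4·8 = 58°C, outside 60–77°C ✗ — fails.

None of the candidates satisfy all criteria.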